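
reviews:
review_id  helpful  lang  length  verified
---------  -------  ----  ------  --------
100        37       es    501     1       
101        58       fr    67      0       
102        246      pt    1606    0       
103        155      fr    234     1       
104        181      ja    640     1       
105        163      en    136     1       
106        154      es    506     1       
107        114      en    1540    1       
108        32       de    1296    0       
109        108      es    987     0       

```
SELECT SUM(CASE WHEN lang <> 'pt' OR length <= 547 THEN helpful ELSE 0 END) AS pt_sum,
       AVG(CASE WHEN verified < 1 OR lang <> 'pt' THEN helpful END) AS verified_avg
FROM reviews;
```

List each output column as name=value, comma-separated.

[pt_sum: lang <> 'pt' OR length <= 547]
review_id=100: ✓ → 37
review_id=101: ✓ → 58
review_id=102: ✗
review_id=103: ✓ → 155
review_id=104: ✓ → 181
review_id=105: ✓ → 163
review_id=106: ✓ → 154
review_id=107: ✓ → 114
review_id=108: ✓ → 32
review_id=109: ✓ → 108
pt_sum = 37 + 58 + 155 + 181 + 163 + 154 + 114 + 32 + 108 = 1002
—
[verified_avg: verified < 1 OR lang <> 'pt']
review_id=100: ✓ → 37
review_id=101: ✓ → 58
review_id=102: ✓ → 246
review_id=103: ✓ → 155
review_id=104: ✓ → 181
review_id=105: ✓ → 163
review_id=106: ✓ → 154
review_id=107: ✓ → 114
review_id=108: ✓ → 32
review_id=109: ✓ → 108
verified_avg = (37 + 58 + 246 + 155 + 181 + 163 + 154 + 114 + 32 + 108) / 10 = 124.8

pt_sum=1002, verified_avg=124.8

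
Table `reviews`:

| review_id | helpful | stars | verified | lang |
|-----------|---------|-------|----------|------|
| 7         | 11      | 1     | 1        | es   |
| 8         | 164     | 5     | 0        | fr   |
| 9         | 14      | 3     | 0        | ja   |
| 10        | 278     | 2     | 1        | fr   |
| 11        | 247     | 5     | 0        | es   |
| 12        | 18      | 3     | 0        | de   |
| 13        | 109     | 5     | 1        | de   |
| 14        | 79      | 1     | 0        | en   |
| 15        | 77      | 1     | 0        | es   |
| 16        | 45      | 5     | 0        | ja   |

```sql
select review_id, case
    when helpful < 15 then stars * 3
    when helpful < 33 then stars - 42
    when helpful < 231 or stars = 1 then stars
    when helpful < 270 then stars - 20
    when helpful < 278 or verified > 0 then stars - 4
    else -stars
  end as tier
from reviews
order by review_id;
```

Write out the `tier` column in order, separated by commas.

review_id=7: helpful < 15 → 3
review_id=8: helpful < 231 or stars = 1 → 5
review_id=9: helpful < 15 → 9
review_id=10: helpful < 278 or verified > 0 → -2
review_id=11: helpful < 270 → -15
review_id=12: helpful < 33 → -39
review_id=13: helpful < 231 or stars = 1 → 5
review_id=14: helpful < 231 or stars = 1 → 1
review_id=15: helpful < 231 or stars = 1 → 1
review_id=16: helpful < 231 or stars = 1 → 5

3, 5, 9, -2, -15, -39, 5, 1, 1, 5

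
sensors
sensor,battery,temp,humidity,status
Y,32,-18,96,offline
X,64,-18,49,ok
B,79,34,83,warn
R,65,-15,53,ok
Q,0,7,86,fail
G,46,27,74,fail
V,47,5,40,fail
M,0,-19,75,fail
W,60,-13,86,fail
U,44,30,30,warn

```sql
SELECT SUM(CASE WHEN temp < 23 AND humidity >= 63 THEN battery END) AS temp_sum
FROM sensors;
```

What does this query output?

sensor=Y: ✓ → 32
sensor=X: ✗
sensor=B: ✗
sensor=R: ✗
sensor=Q: ✓ → 0
sensor=G: ✗
sensor=V: ✗
sensor=M: ✓ → 0
sensor=W: ✓ → 60
sensor=U: ✗
temp_sum = 32 + 60 = 92

92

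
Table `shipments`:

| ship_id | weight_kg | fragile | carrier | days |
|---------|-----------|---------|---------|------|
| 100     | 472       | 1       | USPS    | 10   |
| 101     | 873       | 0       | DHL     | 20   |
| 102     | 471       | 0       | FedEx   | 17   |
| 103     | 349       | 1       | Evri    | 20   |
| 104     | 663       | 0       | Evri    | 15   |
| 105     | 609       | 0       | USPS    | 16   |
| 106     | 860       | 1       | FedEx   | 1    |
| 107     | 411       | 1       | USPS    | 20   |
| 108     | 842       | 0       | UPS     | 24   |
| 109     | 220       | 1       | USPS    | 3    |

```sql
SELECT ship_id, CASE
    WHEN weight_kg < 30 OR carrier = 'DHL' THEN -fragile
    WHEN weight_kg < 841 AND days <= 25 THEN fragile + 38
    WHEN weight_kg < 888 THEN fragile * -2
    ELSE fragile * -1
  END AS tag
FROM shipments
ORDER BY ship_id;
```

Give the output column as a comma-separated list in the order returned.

ship_id=100: weight_kg < 841 AND days <= 25 → 39
ship_id=101: weight_kg < 30 OR carrier = 'DHL' → 0
ship_id=102: weight_kg < 841 AND days <= 25 → 38
ship_id=103: weight_kg < 841 AND days <= 25 → 39
ship_id=104: weight_kg < 841 AND days <= 25 → 38
ship_id=105: weight_kg < 841 AND days <= 25 → 38
ship_id=106: weight_kg < 888 → -2
ship_id=107: weight_kg < 841 AND days <= 25 → 39
ship_id=108: weight_kg < 888 → 0
ship_id=109: weight_kg < 841 AND days <= 25 → 39

39, 0, 38, 39, 38, 38, -2, 39, 0, 39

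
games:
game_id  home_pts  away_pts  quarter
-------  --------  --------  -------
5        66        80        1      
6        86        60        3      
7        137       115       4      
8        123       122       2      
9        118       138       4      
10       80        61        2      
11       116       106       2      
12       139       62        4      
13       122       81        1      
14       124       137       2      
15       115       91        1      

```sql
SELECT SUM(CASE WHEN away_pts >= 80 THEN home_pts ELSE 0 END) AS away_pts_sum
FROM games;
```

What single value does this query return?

921

game_id=5: ✓ → 66
game_id=6: ✗
game_id=7: ✓ → 137
game_id=8: ✓ → 123
game_id=9: ✓ → 118
game_id=10: ✗
game_id=11: ✓ → 116
game_id=12: ✗
game_id=13: ✓ → 122
game_id=14: ✓ → 124
game_id=15: ✓ → 115
away_pts_sum = 66 + 137 + 123 + 118 + 116 + 122 + 124 + 115 = 921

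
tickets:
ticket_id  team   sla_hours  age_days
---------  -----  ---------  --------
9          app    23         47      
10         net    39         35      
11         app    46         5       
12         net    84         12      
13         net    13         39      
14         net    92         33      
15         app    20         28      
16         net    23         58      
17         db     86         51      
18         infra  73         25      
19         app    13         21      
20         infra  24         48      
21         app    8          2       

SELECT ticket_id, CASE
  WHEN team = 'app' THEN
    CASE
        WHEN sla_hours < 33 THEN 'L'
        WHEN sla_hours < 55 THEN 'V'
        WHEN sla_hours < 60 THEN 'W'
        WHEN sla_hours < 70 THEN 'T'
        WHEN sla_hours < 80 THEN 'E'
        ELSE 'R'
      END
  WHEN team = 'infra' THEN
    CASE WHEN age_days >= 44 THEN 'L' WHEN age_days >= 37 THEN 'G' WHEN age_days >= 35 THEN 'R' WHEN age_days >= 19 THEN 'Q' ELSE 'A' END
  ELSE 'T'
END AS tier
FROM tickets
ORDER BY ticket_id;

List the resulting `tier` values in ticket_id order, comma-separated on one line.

ticket_id=9: team='app' → inner[sla_hours < 33] → L
ticket_id=10: team='net' → outer ELSE → T
ticket_id=11: team='app' → inner[sla_hours < 55] → V
ticket_id=12: team='net' → outer ELSE → T
ticket_id=13: team='net' → outer ELSE → T
ticket_id=14: team='net' → outer ELSE → T
ticket_id=15: team='app' → inner[sla_hours < 33] → L
ticket_id=16: team='net' → outer ELSE → T
ticket_id=17: team='db' → outer ELSE → T
ticket_id=18: team='infra' → inner[age_days >= 19] → Q
ticket_id=19: team='app' → inner[sla_hours < 33] → L
ticket_id=20: team='infra' → inner[age_days >= 44] → L
ticket_id=21: team='app' → inner[sla_hours < 33] → L

L, T, V, T, T, T, L, T, T, Q, L, L, L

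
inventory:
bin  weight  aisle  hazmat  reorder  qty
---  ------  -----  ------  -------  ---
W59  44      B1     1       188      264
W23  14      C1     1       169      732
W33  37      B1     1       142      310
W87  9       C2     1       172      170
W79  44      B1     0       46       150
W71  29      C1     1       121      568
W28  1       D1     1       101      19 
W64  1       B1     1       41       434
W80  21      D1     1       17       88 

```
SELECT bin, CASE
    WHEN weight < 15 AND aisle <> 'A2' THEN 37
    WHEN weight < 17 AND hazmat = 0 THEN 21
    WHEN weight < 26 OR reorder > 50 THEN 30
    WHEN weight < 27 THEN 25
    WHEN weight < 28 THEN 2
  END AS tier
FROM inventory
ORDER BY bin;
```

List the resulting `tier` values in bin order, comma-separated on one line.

37, 37, 30, 30, 37, 30, NULL, 30, 37

bin=W23: weight < 15 AND aisle <> 'A2' → 37
bin=W28: weight < 15 AND aisle <> 'A2' → 37
bin=W33: weight < 26 OR reorder > 50 → 30
bin=W59: weight < 26 OR reorder > 50 → 30
bin=W64: weight < 15 AND aisle <> 'A2' → 37
bin=W71: weight < 26 OR reorder > 50 → 30
bin=W79: (no match → NULL) → NULL
bin=W80: weight < 26 OR reorder > 50 → 30
bin=W87: weight < 15 AND aisle <> 'A2' → 37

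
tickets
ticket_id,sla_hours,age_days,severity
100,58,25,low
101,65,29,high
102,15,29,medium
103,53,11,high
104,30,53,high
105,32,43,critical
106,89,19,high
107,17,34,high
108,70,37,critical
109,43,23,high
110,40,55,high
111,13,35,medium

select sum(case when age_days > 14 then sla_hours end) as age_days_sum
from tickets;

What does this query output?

472

ticket_id=100: ✓ → 58
ticket_id=101: ✓ → 65
ticket_id=102: ✓ → 15
ticket_id=103: ✗
ticket_id=104: ✓ → 30
ticket_id=105: ✓ → 32
ticket_id=106: ✓ → 89
ticket_id=107: ✓ → 17
ticket_id=108: ✓ → 70
ticket_id=109: ✓ → 43
ticket_id=110: ✓ → 40
ticket_id=111: ✓ → 13
age_days_sum = 58 + 65 + 15 + 30 + 32 + 89 + 17 + 70 + 43 + 40 + 13 = 472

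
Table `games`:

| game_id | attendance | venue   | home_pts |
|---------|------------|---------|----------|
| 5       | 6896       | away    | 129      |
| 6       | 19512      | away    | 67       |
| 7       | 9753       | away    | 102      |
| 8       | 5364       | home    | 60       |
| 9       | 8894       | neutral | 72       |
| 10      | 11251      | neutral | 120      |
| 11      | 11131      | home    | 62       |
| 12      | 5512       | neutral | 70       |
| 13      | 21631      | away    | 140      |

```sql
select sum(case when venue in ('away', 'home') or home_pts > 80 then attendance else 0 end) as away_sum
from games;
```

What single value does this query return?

game_id=5: ✓ → 6896
game_id=6: ✓ → 19512
game_id=7: ✓ → 9753
game_id=8: ✓ → 5364
game_id=9: ✗
game_id=10: ✓ → 11251
game_id=11: ✓ → 11131
game_id=12: ✗
game_id=13: ✓ → 21631
away_sum = 6896 + 19512 + 9753 + 5364 + 11251 + 11131 + 21631 = 85538

85538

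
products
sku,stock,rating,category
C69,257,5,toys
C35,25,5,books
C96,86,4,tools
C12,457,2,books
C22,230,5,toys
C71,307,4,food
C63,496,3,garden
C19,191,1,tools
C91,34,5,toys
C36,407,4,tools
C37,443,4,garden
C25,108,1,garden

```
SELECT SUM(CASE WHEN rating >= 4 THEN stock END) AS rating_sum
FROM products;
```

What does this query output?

1789

sku=C69: ✓ → 257
sku=C35: ✓ → 25
sku=C96: ✓ → 86
sku=C12: ✗
sku=C22: ✓ → 230
sku=C71: ✓ → 307
sku=C63: ✗
sku=C19: ✗
sku=C91: ✓ → 34
sku=C36: ✓ → 407
sku=C37: ✓ → 443
sku=C25: ✗
rating_sum = 257 + 25 + 86 + 230 + 307 + 34 + 407 + 443 = 1789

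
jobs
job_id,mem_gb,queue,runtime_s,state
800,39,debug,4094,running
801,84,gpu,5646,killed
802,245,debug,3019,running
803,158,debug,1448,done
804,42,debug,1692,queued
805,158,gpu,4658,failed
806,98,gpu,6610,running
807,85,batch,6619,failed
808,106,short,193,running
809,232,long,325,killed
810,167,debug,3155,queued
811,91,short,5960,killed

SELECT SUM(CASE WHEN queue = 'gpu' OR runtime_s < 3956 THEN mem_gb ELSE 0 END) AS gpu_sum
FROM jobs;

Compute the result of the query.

job_id=800: ✗
job_id=801: ✓ → 84
job_id=802: ✓ → 245
job_id=803: ✓ → 158
job_id=804: ✓ → 42
job_id=805: ✓ → 158
job_id=806: ✓ → 98
job_id=807: ✗
job_id=808: ✓ → 106
job_id=809: ✓ → 232
job_id=810: ✓ → 167
job_id=811: ✗
gpu_sum = 84 + 245 + 158 + 42 + 158 + 98 + 106 + 232 + 167 = 1290

1290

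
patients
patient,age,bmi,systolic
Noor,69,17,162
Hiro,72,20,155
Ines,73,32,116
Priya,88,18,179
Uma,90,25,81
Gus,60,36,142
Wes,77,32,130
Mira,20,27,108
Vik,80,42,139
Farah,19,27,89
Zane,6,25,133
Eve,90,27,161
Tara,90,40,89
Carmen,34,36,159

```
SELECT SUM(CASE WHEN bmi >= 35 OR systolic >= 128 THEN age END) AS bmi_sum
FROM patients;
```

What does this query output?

patient=Noor: ✓ → 69
patient=Hiro: ✓ → 72
patient=Ines: ✗
patient=Priya: ✓ → 88
patient=Uma: ✗
patient=Gus: ✓ → 60
patient=Wes: ✓ → 77
patient=Mira: ✗
patient=Vik: ✓ → 80
patient=Farah: ✗
patient=Zane: ✓ → 6
patient=Eve: ✓ → 90
patient=Tara: ✓ → 90
patient=Carmen: ✓ → 34
bmi_sum = 69 + 72 + 88 + 60 + 77 + 80 + 6 + 90 + 90 + 34 = 666

666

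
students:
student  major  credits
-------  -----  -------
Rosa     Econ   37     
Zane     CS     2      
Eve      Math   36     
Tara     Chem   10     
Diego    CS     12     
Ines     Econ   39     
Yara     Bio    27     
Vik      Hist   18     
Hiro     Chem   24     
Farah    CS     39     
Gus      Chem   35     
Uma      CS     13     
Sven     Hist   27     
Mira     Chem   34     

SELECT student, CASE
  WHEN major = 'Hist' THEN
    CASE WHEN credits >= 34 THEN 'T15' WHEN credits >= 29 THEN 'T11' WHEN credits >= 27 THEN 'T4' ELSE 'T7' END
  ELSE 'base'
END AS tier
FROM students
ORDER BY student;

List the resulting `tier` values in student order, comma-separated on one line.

base, base, base, base, base, base, base, base, T4, base, base, T7, base, base

student=Diego: major='CS' → outer ELSE → base
student=Eve: major='Math' → outer ELSE → base
student=Farah: major='CS' → outer ELSE → base
student=Gus: major='Chem' → outer ELSE → base
student=Hiro: major='Chem' → outer ELSE → base
student=Ines: major='Econ' → outer ELSE → base
student=Mira: major='Chem' → outer ELSE → base
student=Rosa: major='Econ' → outer ELSE → base
student=Sven: major='Hist' → inner[credits >= 27] → T4
student=Tara: major='Chem' → outer ELSE → base
student=Uma: major='CS' → outer ELSE → base
student=Vik: major='Hist' → inner[ELSE] → T7
student=Yara: major='Bio' → outer ELSE → base
student=Zane: major='CS' → outer ELSE → base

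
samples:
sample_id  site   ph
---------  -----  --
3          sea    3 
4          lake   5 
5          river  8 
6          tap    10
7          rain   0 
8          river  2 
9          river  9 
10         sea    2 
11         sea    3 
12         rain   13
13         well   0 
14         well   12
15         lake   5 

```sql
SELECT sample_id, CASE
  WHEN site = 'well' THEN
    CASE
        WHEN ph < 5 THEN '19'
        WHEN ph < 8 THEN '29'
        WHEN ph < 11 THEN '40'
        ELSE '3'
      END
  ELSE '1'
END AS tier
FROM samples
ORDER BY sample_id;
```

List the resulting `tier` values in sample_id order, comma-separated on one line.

1, 1, 1, 1, 1, 1, 1, 1, 1, 1, 19, 3, 1

sample_id=3: site='sea' → outer ELSE → 1
sample_id=4: site='lake' → outer ELSE → 1
sample_id=5: site='river' → outer ELSE → 1
sample_id=6: site='tap' → outer ELSE → 1
sample_id=7: site='rain' → outer ELSE → 1
sample_id=8: site='river' → outer ELSE → 1
sample_id=9: site='river' → outer ELSE → 1
sample_id=10: site='sea' → outer ELSE → 1
sample_id=11: site='sea' → outer ELSE → 1
sample_id=12: site='rain' → outer ELSE → 1
sample_id=13: site='well' → inner[ph < 5] → 19
sample_id=14: site='well' → inner[ELSE] → 3
sample_id=15: site='lake' → outer ELSE → 1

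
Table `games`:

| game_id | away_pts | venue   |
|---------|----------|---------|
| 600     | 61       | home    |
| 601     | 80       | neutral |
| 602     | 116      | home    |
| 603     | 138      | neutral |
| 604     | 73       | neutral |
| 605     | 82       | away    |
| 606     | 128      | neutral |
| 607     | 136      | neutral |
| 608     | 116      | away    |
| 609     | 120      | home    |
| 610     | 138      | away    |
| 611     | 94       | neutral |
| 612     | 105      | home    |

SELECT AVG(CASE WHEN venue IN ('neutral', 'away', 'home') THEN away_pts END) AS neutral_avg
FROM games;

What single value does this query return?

game_id=600: ✓ → 61
game_id=601: ✓ → 80
game_id=602: ✓ → 116
game_id=603: ✓ → 138
game_id=604: ✓ → 73
game_id=605: ✓ → 82
game_id=606: ✓ → 128
game_id=607: ✓ → 136
game_id=608: ✓ → 116
game_id=609: ✓ → 120
game_id=610: ✓ → 138
game_id=611: ✓ → 94
game_id=612: ✓ → 105
neutral_avg = (61 + 80 + 116 + 138 + 73 + 82 + 128 + 136 + 116 + 120 + 138 + 94 + 105) / 13 = 106.6923076923

106.6923076923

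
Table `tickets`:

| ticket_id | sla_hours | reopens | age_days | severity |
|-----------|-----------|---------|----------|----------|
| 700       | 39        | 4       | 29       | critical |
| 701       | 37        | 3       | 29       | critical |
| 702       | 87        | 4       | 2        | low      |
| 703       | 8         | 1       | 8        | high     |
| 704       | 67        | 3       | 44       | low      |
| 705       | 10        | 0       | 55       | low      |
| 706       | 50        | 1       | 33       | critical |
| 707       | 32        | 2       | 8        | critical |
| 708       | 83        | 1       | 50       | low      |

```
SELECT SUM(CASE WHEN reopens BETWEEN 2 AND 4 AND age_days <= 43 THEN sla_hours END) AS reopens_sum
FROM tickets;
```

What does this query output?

195

ticket_id=700: ✓ → 39
ticket_id=701: ✓ → 37
ticket_id=702: ✓ → 87
ticket_id=703: ✗
ticket_id=704: ✗
ticket_id=705: ✗
ticket_id=706: ✗
ticket_id=707: ✓ → 32
ticket_id=708: ✗
reopens_sum = 39 + 37 + 87 + 32 = 195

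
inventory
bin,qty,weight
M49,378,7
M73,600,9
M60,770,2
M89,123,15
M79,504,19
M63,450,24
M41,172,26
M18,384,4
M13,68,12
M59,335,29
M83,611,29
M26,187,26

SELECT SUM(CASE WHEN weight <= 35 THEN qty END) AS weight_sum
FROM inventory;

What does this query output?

bin=M49: ✓ → 378
bin=M73: ✓ → 600
bin=M60: ✓ → 770
bin=M89: ✓ → 123
bin=M79: ✓ → 504
bin=M63: ✓ → 450
bin=M41: ✓ → 172
bin=M18: ✓ → 384
bin=M13: ✓ → 68
bin=M59: ✓ → 335
bin=M83: ✓ → 611
bin=M26: ✓ → 187
weight_sum = 378 + 600 + 770 + 123 + 504 + 450 + 172 + 384 + 68 + 335 + 611 + 187 = 4582

4582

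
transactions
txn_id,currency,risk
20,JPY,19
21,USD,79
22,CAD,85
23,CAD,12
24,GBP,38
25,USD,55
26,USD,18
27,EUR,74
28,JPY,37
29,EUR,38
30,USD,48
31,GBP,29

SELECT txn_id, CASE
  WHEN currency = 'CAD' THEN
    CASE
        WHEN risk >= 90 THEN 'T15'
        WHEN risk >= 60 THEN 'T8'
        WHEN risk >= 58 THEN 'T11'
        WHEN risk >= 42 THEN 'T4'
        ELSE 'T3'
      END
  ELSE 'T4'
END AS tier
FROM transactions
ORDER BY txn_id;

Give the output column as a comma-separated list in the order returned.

txn_id=20: currency='JPY' → outer ELSE → T4
txn_id=21: currency='USD' → outer ELSE → T4
txn_id=22: currency='CAD' → inner[risk >= 60] → T8
txn_id=23: currency='CAD' → inner[ELSE] → T3
txn_id=24: currency='GBP' → outer ELSE → T4
txn_id=25: currency='USD' → outer ELSE → T4
txn_id=26: currency='USD' → outer ELSE → T4
txn_id=27: currency='EUR' → outer ELSE → T4
txn_id=28: currency='JPY' → outer ELSE → T4
txn_id=29: currency='EUR' → outer ELSE → T4
txn_id=30: currency='USD' → outer ELSE → T4
txn_id=31: currency='GBP' → outer ELSE → T4

T4, T4, T8, T3, T4, T4, T4, T4, T4, T4, T4, T4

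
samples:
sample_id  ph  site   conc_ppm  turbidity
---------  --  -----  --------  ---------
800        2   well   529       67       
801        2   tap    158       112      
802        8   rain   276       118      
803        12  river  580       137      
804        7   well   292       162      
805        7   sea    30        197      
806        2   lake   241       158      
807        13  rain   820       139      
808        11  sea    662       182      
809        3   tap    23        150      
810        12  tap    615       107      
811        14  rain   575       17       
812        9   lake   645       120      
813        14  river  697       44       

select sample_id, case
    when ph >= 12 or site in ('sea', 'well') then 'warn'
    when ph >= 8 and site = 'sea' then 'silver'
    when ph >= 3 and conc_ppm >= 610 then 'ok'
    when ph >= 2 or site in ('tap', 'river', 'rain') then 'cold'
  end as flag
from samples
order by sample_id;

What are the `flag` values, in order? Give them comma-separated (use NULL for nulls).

sample_id=800: ph >= 12 or site in ('sea', 'well') → warn
sample_id=801: ph >= 2 or site in ('tap', 'river', 'rain') → cold
sample_id=802: ph >= 2 or site in ('tap', 'river', 'rain') → cold
sample_id=803: ph >= 12 or site in ('sea', 'well') → warn
sample_id=804: ph >= 12 or site in ('sea', 'well') → warn
sample_id=805: ph >= 12 or site in ('sea', 'well') → warn
sample_id=806: ph >= 2 or site in ('tap', 'river', 'rain') → cold
sample_id=807: ph >= 12 or site in ('sea', 'well') → warn
sample_id=808: ph >= 12 or site in ('sea', 'well') → warn
sample_id=809: ph >= 2 or site in ('tap', 'river', 'rain') → cold
sample_id=810: ph >= 12 or site in ('sea', 'well') → warn
sample_id=811: ph >= 12 or site in ('sea', 'well') → warn
sample_id=812: ph >= 3 and conc_ppm >= 610 → ok
sample_id=813: ph >= 12 or site in ('sea', 'well') → warn

warn, cold, cold, warn, warn, warn, cold, warn, warn, cold, warn, warn, ok, warn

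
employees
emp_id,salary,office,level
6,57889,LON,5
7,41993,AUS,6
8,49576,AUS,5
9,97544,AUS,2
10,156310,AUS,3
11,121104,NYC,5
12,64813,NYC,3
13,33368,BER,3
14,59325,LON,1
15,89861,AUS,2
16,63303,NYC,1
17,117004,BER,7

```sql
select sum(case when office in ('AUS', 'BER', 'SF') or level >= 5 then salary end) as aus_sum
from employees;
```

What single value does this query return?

764649

emp_id=6: ✓ → 57889
emp_id=7: ✓ → 41993
emp_id=8: ✓ → 49576
emp_id=9: ✓ → 97544
emp_id=10: ✓ → 156310
emp_id=11: ✓ → 121104
emp_id=12: ✗
emp_id=13: ✓ → 33368
emp_id=14: ✗
emp_id=15: ✓ → 89861
emp_id=16: ✗
emp_id=17: ✓ → 117004
aus_sum = 57889 + 41993 + 49576 + 97544 + 156310 + 121104 + 33368 + 89861 + 117004 = 764649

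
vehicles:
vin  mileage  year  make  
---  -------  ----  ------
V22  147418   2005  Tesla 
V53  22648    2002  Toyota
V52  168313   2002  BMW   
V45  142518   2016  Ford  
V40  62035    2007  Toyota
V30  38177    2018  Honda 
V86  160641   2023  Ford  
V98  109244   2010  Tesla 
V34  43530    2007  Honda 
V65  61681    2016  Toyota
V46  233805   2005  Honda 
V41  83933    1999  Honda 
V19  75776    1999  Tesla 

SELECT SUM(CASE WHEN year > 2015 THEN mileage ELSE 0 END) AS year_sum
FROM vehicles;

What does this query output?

vin=V22: ✗
vin=V53: ✗
vin=V52: ✗
vin=V45: ✓ → 142518
vin=V40: ✗
vin=V30: ✓ → 38177
vin=V86: ✓ → 160641
vin=V98: ✗
vin=V34: ✗
vin=V65: ✓ → 61681
vin=V46: ✗
vin=V41: ✗
vin=V19: ✗
year_sum = 142518 + 38177 + 160641 + 61681 = 403017

403017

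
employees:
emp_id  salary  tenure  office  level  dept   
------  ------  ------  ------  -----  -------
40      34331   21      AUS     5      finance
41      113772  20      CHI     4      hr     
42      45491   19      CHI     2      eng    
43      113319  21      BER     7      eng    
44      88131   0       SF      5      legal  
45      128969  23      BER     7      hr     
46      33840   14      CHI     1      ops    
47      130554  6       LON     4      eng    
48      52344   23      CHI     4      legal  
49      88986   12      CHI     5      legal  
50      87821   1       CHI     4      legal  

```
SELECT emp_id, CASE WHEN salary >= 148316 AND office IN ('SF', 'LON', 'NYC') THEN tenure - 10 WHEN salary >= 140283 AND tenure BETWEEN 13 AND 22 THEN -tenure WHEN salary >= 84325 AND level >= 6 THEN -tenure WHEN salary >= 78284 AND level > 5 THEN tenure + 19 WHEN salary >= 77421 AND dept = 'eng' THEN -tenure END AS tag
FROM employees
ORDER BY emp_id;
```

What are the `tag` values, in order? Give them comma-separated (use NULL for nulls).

emp_id=40: (no match → NULL) → NULL
emp_id=41: (no match → NULL) → NULL
emp_id=42: (no match → NULL) → NULL
emp_id=43: salary >= 84325 AND level >= 6 → -21
emp_id=44: (no match → NULL) → NULL
emp_id=45: salary >= 84325 AND level >= 6 → -23
emp_id=46: (no match → NULL) → NULL
emp_id=47: salary >= 77421 AND dept = 'eng' → -6
emp_id=48: (no match → NULL) → NULL
emp_id=49: (no match → NULL) → NULL
emp_id=50: (no match → NULL) → NULL

NULL, NULL, NULL, -21, NULL, -23, NULL, -6, NULL, NULL, NULL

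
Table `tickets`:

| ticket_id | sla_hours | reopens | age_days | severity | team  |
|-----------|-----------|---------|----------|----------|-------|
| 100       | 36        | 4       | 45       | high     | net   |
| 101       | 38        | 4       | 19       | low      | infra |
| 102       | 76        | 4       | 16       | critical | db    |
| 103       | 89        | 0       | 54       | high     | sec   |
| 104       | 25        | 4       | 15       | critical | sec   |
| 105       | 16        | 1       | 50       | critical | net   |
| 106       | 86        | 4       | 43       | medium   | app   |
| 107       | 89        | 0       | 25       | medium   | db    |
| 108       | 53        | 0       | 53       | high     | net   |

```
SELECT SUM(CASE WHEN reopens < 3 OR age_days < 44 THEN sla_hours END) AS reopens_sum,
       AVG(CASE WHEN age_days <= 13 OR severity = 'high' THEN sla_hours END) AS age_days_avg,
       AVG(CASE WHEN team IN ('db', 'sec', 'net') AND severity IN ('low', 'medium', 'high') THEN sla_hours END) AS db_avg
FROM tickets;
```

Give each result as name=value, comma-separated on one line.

[reopens_sum: reopens < 3 OR age_days < 44]
ticket_id=100: ✗
ticket_id=101: ✓ → 38
ticket_id=102: ✓ → 76
ticket_id=103: ✓ → 89
ticket_id=104: ✓ → 25
ticket_id=105: ✓ → 16
ticket_id=106: ✓ → 86
ticket_id=107: ✓ → 89
ticket_id=108: ✓ → 53
reopens_sum = 38 + 76 + 89 + 25 + 16 + 86 + 89 + 53 = 472
—
[age_days_avg: age_days <= 13 OR severity = 'high']
ticket_id=100: ✓ → 36
ticket_id=101: ✗
ticket_id=102: ✗
ticket_id=103: ✓ → 89
ticket_id=104: ✗
ticket_id=105: ✗
ticket_id=106: ✗
ticket_id=107: ✗
ticket_id=108: ✓ → 53
age_days_avg = (36 + 89 + 53) / 3 = 59.3333333333
—
[db_avg: team IN ('db', 'sec', 'net') AND severity IN ('low', 'medium', 'high')]
ticket_id=100: ✓ → 36
ticket_id=101: ✗
ticket_id=102: ✗
ticket_id=103: ✓ → 89
ticket_id=104: ✗
ticket_id=105: ✗
ticket_id=106: ✗
ticket_id=107: ✓ → 89
ticket_id=108: ✓ → 53
db_avg = (36 + 89 + 89 + 53) / 4 = 66.75

reopens_sum=472, age_days_avg=59.3333333333, db_avg=66.75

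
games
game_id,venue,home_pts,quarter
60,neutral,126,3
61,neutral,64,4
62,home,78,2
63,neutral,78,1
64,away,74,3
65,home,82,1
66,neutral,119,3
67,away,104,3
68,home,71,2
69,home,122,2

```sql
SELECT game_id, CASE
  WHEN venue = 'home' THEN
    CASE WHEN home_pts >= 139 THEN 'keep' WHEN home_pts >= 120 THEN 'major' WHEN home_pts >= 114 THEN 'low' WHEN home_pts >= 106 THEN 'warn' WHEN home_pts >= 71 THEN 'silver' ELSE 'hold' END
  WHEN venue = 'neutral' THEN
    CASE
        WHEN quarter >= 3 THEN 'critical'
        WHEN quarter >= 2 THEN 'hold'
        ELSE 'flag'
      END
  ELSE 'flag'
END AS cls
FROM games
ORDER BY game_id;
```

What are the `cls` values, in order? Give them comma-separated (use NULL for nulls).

critical, critical, silver, flag, flag, silver, critical, flag, silver, major

game_id=60: venue='neutral' → inner[quarter >= 3] → critical
game_id=61: venue='neutral' → inner[quarter >= 3] → critical
game_id=62: venue='home' → inner[home_pts >= 71] → silver
game_id=63: venue='neutral' → inner[ELSE] → flag
game_id=64: venue='away' → outer ELSE → flag
game_id=65: venue='home' → inner[home_pts >= 71] → silver
game_id=66: venue='neutral' → inner[quarter >= 3] → critical
game_id=67: venue='away' → outer ELSE → flag
game_id=68: venue='home' → inner[home_pts >= 71] → silver
game_id=69: venue='home' → inner[home_pts >= 120] → major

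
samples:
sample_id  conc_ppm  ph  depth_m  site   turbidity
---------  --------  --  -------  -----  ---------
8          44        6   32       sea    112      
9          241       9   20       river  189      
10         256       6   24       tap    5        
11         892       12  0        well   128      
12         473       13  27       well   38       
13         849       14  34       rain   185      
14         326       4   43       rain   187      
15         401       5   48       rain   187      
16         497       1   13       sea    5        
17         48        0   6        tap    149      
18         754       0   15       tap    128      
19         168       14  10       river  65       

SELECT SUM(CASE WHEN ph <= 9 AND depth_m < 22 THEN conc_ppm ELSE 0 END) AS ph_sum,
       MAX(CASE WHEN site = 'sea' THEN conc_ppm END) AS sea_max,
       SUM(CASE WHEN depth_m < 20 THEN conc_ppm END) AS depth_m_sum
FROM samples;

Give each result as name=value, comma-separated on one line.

[ph_sum: ph <= 9 AND depth_m < 22]
sample_id=8: ✗
sample_id=9: ✓ → 241
sample_id=10: ✗
sample_id=11: ✗
sample_id=12: ✗
sample_id=13: ✗
sample_id=14: ✗
sample_id=15: ✗
sample_id=16: ✓ → 497
sample_id=17: ✓ → 48
sample_id=18: ✓ → 754
sample_id=19: ✗
ph_sum = 241 + 497 + 48 + 754 = 1540
—
[sea_max: site = 'sea']
sample_id=8: ✓ → 44
sample_id=9: ✗
sample_id=10: ✗
sample_id=11: ✗
sample_id=12: ✗
sample_id=13: ✗
sample_id=14: ✗
sample_id=15: ✗
sample_id=16: ✓ → 497
sample_id=17: ✗
sample_id=18: ✗
sample_id=19: ✗
sea_max = MAX(44, 497) = 497
—
[depth_m_sum: depth_m < 20]
sample_id=8: ✗
sample_id=9: ✗
sample_id=10: ✗
sample_id=11: ✓ → 892
sample_id=12: ✗
sample_id=13: ✗
sample_id=14: ✗
sample_id=15: ✗
sample_id=16: ✓ → 497
sample_id=17: ✓ → 48
sample_id=18: ✓ → 754
sample_id=19: ✓ → 168
depth_m_sum = 892 + 497 + 48 + 754 + 168 = 2359

ph_sum=1540, sea_max=497, depth_m_sum=2359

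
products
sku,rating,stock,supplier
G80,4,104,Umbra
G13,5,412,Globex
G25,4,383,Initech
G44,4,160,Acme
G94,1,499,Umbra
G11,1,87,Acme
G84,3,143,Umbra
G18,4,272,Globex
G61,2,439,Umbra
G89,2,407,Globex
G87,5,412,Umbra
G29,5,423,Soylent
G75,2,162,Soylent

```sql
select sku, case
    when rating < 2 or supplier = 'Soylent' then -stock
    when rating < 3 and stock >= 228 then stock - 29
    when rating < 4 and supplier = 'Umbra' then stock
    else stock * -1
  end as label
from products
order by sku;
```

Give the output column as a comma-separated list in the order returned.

-87, -412, -272, -383, -423, -160, 410, -162, -104, 143, -412, 378, -499

sku=G11: rating < 2 or supplier = 'Soylent' → -87
sku=G13: ELSE → -412
sku=G18: ELSE → -272
sku=G25: ELSE → -383
sku=G29: rating < 2 or supplier = 'Soylent' → -423
sku=G44: ELSE → -160
sku=G61: rating < 3 and stock >= 228 → 410
sku=G75: rating < 2 or supplier = 'Soylent' → -162
sku=G80: ELSE → -104
sku=G84: rating < 4 and supplier = 'Umbra' → 143
sku=G87: ELSE → -412
sku=G89: rating < 3 and stock >= 228 → 378
sku=G94: rating < 2 or supplier = 'Soylent' → -499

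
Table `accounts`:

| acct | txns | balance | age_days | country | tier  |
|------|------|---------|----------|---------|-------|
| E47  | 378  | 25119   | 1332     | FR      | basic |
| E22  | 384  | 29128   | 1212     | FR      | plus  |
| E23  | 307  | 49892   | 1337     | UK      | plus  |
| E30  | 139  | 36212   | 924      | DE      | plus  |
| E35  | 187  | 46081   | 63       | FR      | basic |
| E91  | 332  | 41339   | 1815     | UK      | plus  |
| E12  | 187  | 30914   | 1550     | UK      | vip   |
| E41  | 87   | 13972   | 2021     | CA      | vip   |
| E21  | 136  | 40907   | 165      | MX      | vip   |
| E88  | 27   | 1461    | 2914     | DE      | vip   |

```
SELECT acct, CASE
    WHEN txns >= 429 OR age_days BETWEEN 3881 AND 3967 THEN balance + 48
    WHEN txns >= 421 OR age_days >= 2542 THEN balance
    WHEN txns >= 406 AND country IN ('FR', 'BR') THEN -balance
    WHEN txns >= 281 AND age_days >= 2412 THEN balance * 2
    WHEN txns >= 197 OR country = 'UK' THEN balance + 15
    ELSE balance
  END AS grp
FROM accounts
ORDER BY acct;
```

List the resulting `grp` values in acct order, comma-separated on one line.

acct=E12: txns >= 197 OR country = 'UK' → 30929
acct=E21: ELSE → 40907
acct=E22: txns >= 197 OR country = 'UK' → 29143
acct=E23: txns >= 197 OR country = 'UK' → 49907
acct=E30: ELSE → 36212
acct=E35: ELSE → 46081
acct=E41: ELSE → 13972
acct=E47: txns >= 197 OR country = 'UK' → 25134
acct=E88: txns >= 421 OR age_days >= 2542 → 1461
acct=E91: txns >= 197 OR country = 'UK' → 41354

30929, 40907, 29143, 49907, 36212, 46081, 13972, 25134, 1461, 41354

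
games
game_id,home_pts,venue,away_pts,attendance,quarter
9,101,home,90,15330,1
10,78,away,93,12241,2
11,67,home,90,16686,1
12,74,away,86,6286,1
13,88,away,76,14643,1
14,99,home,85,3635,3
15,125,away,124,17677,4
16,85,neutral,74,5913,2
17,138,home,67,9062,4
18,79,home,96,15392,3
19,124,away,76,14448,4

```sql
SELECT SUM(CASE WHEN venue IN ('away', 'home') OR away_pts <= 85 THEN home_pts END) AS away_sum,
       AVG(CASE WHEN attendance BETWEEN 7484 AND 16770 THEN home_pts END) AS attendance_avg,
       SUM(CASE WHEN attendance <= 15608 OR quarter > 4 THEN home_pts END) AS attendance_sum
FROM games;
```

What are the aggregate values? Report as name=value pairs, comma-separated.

away_sum=1058, attendance_avg=96.4285714286, attendance_sum=866

[away_sum: venue IN ('away', 'home') OR away_pts <= 85]
game_id=9: ✓ → 101
game_id=10: ✓ → 78
game_id=11: ✓ → 67
game_id=12: ✓ → 74
game_id=13: ✓ → 88
game_id=14: ✓ → 99
game_id=15: ✓ → 125
game_id=16: ✓ → 85
game_id=17: ✓ → 138
game_id=18: ✓ → 79
game_id=19: ✓ → 124
away_sum = 101 + 78 + 67 + 74 + 88 + 99 + 125 + 85 + 138 + 79 + 124 = 1058
—
[attendance_avg: attendance BETWEEN 7484 AND 16770]
game_id=9: ✓ → 101
game_id=10: ✓ → 78
game_id=11: ✓ → 67
game_id=12: ✗
game_id=13: ✓ → 88
game_id=14: ✗
game_id=15: ✗
game_id=16: ✗
game_id=17: ✓ → 138
game_id=18: ✓ → 79
game_id=19: ✓ → 124
attendance_avg = (101 + 78 + 67 + 88 + 138 + 79 + 124) / 7 = 96.4285714286
—
[attendance_sum: attendance <= 15608 OR quarter > 4]
game_id=9: ✓ → 101
game_id=10: ✓ → 78
game_id=11: ✗
game_id=12: ✓ → 74
game_id=13: ✓ → 88
game_id=14: ✓ → 99
game_id=15: ✗
game_id=16: ✓ → 85
game_id=17: ✓ → 138
game_id=18: ✓ → 79
game_id=19: ✓ → 124
attendance_sum = 101 + 78 + 74 + 88 + 99 + 85 + 138 + 79 + 124 = 866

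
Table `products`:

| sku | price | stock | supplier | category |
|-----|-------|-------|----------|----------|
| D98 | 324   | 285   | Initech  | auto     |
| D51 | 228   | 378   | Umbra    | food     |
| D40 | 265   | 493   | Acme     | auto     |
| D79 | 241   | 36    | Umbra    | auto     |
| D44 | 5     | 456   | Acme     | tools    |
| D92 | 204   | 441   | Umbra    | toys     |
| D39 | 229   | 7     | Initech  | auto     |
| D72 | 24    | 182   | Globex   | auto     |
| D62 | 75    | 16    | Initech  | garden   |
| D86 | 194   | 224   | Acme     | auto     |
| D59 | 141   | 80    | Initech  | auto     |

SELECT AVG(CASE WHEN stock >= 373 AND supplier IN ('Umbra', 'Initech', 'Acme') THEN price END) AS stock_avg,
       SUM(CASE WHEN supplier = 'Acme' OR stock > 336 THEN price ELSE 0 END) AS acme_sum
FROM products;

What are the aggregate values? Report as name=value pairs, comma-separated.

[stock_avg: stock >= 373 AND supplier IN ('Umbra', 'Initech', 'Acme')]
sku=D98: ✗
sku=D51: ✓ → 228
sku=D40: ✓ → 265
sku=D79: ✗
sku=D44: ✓ → 5
sku=D92: ✓ → 204
sku=D39: ✗
sku=D72: ✗
sku=D62: ✗
sku=D86: ✗
sku=D59: ✗
stock_avg = (228 + 265 + 5 + 204) / 4 = 175.5
—
[acme_sum: supplier = 'Acme' OR stock > 336]
sku=D98: ✗
sku=D51: ✓ → 228
sku=D40: ✓ → 265
sku=D79: ✗
sku=D44: ✓ → 5
sku=D92: ✓ → 204
sku=D39: ✗
sku=D72: ✗
sku=D62: ✗
sku=D86: ✓ → 194
sku=D59: ✗
acme_sum = 228 + 265 + 5 + 204 + 194 = 896

stock_avg=175.5, acme_sum=896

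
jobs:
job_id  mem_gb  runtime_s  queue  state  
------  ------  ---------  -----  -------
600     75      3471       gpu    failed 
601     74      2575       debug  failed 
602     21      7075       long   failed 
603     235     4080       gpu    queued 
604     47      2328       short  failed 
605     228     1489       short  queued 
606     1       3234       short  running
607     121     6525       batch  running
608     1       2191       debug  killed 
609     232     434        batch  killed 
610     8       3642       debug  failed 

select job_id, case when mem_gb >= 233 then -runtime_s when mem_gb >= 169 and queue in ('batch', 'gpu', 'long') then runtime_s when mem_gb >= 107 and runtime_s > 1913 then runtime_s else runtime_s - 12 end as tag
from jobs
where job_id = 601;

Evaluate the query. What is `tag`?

job_id = 601: mem_gb=74, runtime_s=2575, queue=debug, state=failed.
mem_gb >= 233 → false
mem_gb >= 169 and queue in ('batch', 'gpu', 'long') → false
mem_gb >= 107 and runtime_s > 1913 → false
No prior WHEN matched → ELSE → 2563

2563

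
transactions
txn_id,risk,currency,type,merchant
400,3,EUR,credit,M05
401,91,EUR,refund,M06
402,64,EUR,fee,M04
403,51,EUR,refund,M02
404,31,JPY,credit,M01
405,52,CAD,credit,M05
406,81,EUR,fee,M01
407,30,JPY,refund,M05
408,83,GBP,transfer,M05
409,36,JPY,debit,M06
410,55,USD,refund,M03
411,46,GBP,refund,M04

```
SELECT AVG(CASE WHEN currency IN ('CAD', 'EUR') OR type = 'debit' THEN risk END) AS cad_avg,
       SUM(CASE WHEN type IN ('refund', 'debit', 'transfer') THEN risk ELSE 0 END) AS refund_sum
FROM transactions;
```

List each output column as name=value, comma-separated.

[cad_avg: currency IN ('CAD', 'EUR') OR type = 'debit']
txn_id=400: ✓ → 3
txn_id=401: ✓ → 91
txn_id=402: ✓ → 64
txn_id=403: ✓ → 51
txn_id=404: ✗
txn_id=405: ✓ → 52
txn_id=406: ✓ → 81
txn_id=407: ✗
txn_id=408: ✗
txn_id=409: ✓ → 36
txn_id=410: ✗
txn_id=411: ✗
cad_avg = (3 + 91 + 64 + 51 + 52 + 81 + 36) / 7 = 54
—
[refund_sum: type IN ('refund', 'debit', 'transfer')]
txn_id=400: ✗
txn_id=401: ✓ → 91
txn_id=402: ✗
txn_id=403: ✓ → 51
txn_id=404: ✗
txn_id=405: ✗
txn_id=406: ✗
txn_id=407: ✓ → 30
txn_id=408: ✓ → 83
txn_id=409: ✓ → 36
txn_id=410: ✓ → 55
txn_id=411: ✓ → 46
refund_sum = 91 + 51 + 30 + 83 + 36 + 55 + 46 = 392

cad_avg=54, refund_sum=392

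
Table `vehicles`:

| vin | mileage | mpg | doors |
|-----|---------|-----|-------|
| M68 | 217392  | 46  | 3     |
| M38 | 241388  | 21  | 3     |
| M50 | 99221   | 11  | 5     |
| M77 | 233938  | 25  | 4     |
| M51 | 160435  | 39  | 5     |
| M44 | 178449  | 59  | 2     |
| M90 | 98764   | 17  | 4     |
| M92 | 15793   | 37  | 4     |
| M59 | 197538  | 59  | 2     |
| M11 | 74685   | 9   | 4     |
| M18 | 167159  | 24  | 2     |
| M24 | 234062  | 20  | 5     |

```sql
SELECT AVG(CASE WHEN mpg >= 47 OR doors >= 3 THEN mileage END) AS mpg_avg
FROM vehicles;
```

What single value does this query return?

vin=M68: ✓ → 217392
vin=M38: ✓ → 241388
vin=M50: ✓ → 99221
vin=M77: ✓ → 233938
vin=M51: ✓ → 160435
vin=M44: ✓ → 178449
vin=M90: ✓ → 98764
vin=M92: ✓ → 15793
vin=M59: ✓ → 197538
vin=M11: ✓ → 74685
vin=M18: ✗
vin=M24: ✓ → 234062
mpg_avg = (217392 + 241388 + 99221 + 233938 + 160435 + 178449 + 98764 + 15793 + 197538 + 74685 + 234062) / 11 = 159242.2727272727

159242.2727272727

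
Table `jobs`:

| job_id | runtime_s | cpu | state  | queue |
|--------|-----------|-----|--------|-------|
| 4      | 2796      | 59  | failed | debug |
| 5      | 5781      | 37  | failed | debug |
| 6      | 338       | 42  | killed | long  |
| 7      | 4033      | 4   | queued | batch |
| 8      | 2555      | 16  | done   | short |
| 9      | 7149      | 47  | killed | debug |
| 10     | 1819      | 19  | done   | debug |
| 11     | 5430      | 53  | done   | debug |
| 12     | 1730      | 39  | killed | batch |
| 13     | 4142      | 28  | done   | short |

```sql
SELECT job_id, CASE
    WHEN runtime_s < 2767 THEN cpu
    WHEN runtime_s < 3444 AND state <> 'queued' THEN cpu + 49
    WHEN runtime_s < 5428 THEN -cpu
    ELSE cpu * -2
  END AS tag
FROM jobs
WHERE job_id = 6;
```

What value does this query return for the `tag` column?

42

job_id = 6: runtime_s=338, cpu=42, state=killed, queue=long.
runtime_s < 2767 → true → 42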